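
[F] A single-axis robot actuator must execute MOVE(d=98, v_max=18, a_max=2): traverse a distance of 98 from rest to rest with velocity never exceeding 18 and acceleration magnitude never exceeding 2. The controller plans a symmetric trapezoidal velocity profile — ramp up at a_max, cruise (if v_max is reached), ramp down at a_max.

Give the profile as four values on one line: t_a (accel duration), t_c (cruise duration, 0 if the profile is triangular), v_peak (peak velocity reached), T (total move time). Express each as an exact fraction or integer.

t_a=7 t_c=0 v_peak=14 T=14

vₘ²/aₘ = 18²/2 = 162
98 < 162 ⇒ no cruise
v_peak = √(98·2) = √196 = 14
t_a = 14/2 = 7; t_c = 0
T = 2·7 = 14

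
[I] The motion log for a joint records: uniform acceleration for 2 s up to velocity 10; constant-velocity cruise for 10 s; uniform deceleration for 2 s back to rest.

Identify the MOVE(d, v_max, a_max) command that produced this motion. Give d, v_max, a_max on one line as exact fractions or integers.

a_max = 10/2 = 5
d_a = ½·10·2 = 10; d_c = 10·10 = 100
d = 2·10 + 100 = 120
t_c = 10 > 0 ⇒ limit active, v_max = 10

d=120 v_max=10 a_max=5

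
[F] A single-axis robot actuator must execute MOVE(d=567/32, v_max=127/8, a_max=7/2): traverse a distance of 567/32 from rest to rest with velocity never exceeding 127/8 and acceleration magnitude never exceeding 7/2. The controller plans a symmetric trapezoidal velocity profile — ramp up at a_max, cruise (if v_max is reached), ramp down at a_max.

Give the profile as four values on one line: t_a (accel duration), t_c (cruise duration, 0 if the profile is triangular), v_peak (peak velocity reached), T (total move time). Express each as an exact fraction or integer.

(v_max)²/a_max = (127/8)²/(7/2) = 16129/224
567/32 < 16129/224 so t_c = 0
v_peak = √(567/32·7/2) = √(3969/64) = 63/8
t_a = (63/8)/(7/2) = 9/4; t_c = 0
T = 2·9/4 = 9/2

t_a=9/4 t_c=0 v_peak=63/8 T=9/2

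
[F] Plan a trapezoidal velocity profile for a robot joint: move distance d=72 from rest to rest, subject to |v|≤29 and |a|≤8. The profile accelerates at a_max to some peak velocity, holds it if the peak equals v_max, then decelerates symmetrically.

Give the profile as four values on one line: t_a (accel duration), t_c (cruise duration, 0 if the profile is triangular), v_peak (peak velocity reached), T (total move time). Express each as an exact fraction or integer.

t_a=3 t_c=0 v_peak=24 T=6

(v_max)²/a_max = 29²/8 = 841/8
72 < 841/8 ⇒ no cruise
v_peak = √(72·8) = √576 = 24
t_a = 24/8 = 3; t_c = 0
T = 2·3 = 6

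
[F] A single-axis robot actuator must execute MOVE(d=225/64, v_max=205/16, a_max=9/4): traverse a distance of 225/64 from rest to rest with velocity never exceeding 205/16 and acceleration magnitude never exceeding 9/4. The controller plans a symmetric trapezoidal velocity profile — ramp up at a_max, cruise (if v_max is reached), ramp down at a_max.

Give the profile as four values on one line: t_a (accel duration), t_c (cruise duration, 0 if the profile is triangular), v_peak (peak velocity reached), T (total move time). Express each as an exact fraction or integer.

t_a=5/4 t_c=0 v_peak=45/16 T=5/2

v_max²/a_max = (205/16)²/(9/4) = 42025/576
225/64 < 42025/576 ⇒ no cruise
v_peak = √(225/64·9/4) = √(2025/256) = 45/16
t_a = (45/16)/(9/4) = 5/4; t_c = 0
T = 2·5/4 = 5/2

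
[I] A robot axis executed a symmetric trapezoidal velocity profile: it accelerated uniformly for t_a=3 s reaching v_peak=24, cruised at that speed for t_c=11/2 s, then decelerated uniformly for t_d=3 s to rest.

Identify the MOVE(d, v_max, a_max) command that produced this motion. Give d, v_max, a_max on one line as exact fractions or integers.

d=204 v_max=24 a_max=8

a_max = 24/3 = 8
d_a = ½·24·3 = 36; d_c = 24·11/2 = 132
d = 2·36 + 132 = 204
t_c = 11/2 > 0 → v_max = v_peak = 24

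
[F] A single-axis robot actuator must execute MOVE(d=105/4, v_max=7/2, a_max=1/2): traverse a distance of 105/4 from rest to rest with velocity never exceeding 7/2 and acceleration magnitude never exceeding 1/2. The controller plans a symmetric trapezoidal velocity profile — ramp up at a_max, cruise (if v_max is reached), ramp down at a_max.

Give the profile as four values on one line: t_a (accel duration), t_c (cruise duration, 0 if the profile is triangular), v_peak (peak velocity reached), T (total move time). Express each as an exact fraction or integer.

(v_max)²/a_max = (7/2)²/(1/2) = 49/2
105/4 ≥ 49/2 ⇒ cruise phase
t_a = (7/2)/(1/2) = 7; v_peak = 7/2
d_cruise = 105/4 − 49/2 = 7/4; t_c = (7/4)/(7/2) = 1/2
T = 2·7 + 1/2 = 29/2

t_a=7 t_c=1/2 v_peak=7/2 T=29/2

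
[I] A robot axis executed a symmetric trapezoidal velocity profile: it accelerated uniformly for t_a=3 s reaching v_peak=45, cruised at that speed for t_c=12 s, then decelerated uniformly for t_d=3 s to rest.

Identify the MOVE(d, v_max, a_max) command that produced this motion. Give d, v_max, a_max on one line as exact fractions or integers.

d=675 v_max=45 a_max=15

a_max = 45/3 = 15
d_a = ½·45·3 = 135/2; d_c = 45·12 = 540
d = 2·135/2 + 540 = 675
t_c = 12 > 0 so v_max = 45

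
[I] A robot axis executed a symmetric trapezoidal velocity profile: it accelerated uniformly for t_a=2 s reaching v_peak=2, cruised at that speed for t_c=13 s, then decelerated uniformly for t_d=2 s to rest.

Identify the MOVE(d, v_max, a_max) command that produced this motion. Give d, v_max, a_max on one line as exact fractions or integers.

d=30 v_max=2 a_max=1

a_max = 2/2 = 1
d_a = ½·2·2 = 2; d_c = 2·13 = 26
d = 2·2 + 26 = 30
t_c = 13 > 0 → v_max = v_peak = 2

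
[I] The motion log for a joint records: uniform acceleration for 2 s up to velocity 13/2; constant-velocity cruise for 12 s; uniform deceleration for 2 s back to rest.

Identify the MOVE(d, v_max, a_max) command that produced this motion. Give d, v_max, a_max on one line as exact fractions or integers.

d=91 v_max=13/2 a_max=13/4

a_max = (13/2)/2 = 13/4
d_a = ½·13/2·2 = 13/2; d_c = 13/2·12 = 78
d = 2·13/2 + 78 = 91
t_c = 12 > 0 → v_max = v_peak = 13/2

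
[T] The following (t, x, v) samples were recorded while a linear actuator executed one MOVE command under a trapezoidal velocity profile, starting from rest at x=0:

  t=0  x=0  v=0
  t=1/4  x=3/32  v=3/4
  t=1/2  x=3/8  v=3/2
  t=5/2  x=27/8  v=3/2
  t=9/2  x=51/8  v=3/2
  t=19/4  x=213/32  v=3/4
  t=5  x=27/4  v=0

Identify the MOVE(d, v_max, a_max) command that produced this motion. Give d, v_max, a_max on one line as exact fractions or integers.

d=27/4 v_max=3/2 a_max=3

final state: t=5, x=27/4, v=0 → d = 27/4
a_max = (3/4−0)/(1/4−0) = 3
max v = 3/2 over t∈[1/2,9/2] → v_max = 3/2
check: 3/2·(1/2+4) = 27/4 ✓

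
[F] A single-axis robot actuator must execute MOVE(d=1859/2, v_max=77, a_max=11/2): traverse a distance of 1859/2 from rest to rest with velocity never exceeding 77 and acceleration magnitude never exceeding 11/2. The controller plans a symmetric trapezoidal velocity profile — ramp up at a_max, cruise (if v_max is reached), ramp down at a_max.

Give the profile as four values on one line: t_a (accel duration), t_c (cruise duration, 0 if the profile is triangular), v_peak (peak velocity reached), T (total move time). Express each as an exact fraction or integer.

(v_max)²/a_max = 77²/(11/2) = 1078
1859/2 < 1078 so t_c = 0
v_peak = √(1859/2·11/2) = √(20449/4) = 143/2
t_a = (143/2)/(11/2) = 13; t_c = 0
T = 2·13 = 26

t_a=13 t_c=0 v_peak=143/2 T=26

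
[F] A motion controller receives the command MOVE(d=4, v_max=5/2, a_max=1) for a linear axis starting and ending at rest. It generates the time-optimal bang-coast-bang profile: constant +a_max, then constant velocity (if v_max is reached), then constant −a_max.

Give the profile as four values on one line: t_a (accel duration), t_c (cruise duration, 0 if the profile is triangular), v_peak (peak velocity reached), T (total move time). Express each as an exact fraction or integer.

t_a=2 t_c=0 v_peak=2 T=4

vₘ²/aₘ = (5/2)²/1 = 25/4
4 < 25/4 → triangular
v_peak = √(4·1) = √4 = 2
t_a = 2/1 = 2; t_c = 0
T = 2·2 = 4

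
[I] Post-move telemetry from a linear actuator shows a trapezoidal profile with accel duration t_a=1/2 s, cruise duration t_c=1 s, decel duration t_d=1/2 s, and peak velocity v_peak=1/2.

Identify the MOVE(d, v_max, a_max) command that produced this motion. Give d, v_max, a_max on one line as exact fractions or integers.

a_max = (1/2)/(1/2) = 1
d_a = ½·1/2·1/2 = 1/8; d_c = 1/2·1 = 1/2
d = 2·1/8 + 1/2 = 3/4
t_c = 1 > 0 → v_max = v_peak = 1/2

d=3/4 v_max=1/2 a_max=1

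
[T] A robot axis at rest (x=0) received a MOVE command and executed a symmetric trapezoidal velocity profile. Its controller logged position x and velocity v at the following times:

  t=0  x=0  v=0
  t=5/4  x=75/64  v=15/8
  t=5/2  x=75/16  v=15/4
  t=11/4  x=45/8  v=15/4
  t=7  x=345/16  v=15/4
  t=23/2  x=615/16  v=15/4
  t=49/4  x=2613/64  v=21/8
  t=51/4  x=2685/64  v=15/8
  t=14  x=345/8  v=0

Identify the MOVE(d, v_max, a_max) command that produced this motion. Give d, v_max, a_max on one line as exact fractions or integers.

d=345/8 v_max=15/4 a_max=3/2

final state: t=14, x=345/8, v=0 → d = 345/8
a_max = (15/8−0)/(5/4−0) = 3/2
max v = 15/4 over t∈[5/2,23/2] → v_max = 15/4
check: 15/4·(5/2+9) = 345/8 ✓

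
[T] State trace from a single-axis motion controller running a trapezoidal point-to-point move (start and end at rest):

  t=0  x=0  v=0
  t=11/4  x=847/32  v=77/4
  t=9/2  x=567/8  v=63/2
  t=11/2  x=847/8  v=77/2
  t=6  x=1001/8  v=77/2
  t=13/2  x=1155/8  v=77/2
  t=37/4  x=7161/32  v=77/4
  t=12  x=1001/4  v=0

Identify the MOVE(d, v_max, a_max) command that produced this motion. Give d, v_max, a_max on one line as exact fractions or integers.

final state: t=12, x=1001/4, v=0 → d = 1001/4
a_max = (77/4−0)/(11/4−0) = 7
max v = 77/2 over t∈[11/2,13/2] → v_max = 77/2
check: 77/2·(11/2+1) = 1001/4 ✓

d=1001/4 v_max=77/2 a_max=7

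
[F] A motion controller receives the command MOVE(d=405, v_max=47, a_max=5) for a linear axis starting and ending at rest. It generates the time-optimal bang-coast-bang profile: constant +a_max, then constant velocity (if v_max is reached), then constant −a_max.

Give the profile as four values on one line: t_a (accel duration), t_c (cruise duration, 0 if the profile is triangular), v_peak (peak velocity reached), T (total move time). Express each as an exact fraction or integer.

(v_max)²/a_max = 47²/5 = 2209/5
405 < 2209/5 so t_c = 0
v_peak = √(405·5) = √2025 = 45
t_a = 45/5 = 9; t_c = 0
T = 2·9 = 18

t_a=9 t_c=0 v_peak=45 T=18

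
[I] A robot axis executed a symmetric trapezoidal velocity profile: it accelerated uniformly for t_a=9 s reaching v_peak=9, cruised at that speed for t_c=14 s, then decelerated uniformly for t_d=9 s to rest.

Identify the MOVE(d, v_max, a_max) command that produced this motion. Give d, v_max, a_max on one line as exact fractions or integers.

a_max = 9/9 = 1
d_a = ½·9·9 = 81/2; d_c = 9·14 = 126
d = 2·81/2 + 126 = 207
t_c = 14 > 0 so v_max = 9

d=207 v_max=9 a_max=1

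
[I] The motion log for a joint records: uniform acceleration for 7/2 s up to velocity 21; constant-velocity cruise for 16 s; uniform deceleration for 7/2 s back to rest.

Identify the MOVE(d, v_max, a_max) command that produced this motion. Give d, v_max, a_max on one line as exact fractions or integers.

a_max = 21/(7/2) = 6
d_a = ½·21·7/2 = 147/4; d_c = 21·16 = 336
d = 2·147/4 + 336 = 819/2
t_c = 16 > 0 → v_max = v_peak = 21

d=819/2 v_max=21 a_max=6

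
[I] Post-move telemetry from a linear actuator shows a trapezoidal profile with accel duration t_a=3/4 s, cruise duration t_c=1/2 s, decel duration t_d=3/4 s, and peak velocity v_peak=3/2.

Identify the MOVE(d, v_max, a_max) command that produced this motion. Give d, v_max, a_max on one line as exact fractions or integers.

d=15/8 v_max=3/2 a_max=2

a_max = (3/2)/(3/4) = 2
d_a = ½·3/2·3/4 = 9/16; d_c = 3/2·1/2 = 3/4
d = 2·9/16 + 3/4 = 15/8
t_c = 1/2 > 0 ⇒ limit active, v_max = 3/2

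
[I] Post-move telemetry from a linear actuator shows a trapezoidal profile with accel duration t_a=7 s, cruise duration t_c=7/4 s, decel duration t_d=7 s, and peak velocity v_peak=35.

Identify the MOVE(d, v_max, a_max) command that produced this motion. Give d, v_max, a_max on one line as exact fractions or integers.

a_max = 35/7 = 5
d_a = ½·35·7 = 245/2; d_c = 35·7/4 = 245/4
d = 2·245/2 + 245/4 = 1225/4
t_c = 7/4 > 0 ⇒ limit active, v_max = 35

d=1225/4 v_max=35 a_max=5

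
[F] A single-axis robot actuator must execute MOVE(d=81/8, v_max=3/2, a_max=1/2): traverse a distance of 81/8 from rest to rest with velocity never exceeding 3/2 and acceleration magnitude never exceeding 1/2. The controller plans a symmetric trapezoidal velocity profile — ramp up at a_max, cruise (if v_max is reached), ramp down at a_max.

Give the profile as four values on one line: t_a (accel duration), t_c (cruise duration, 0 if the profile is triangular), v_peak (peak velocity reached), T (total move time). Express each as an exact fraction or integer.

t_a=3 t_c=15/4 v_peak=3/2 T=39/4

vₘ²/aₘ = (3/2)²/(1/2) = 9/2
81/8 ≥ 9/2 → trapezoidal
t_a = (3/2)/(1/2) = 3; v_peak = 3/2
d_cruise = 81/8 − 9/2 = 45/8; t_c = (45/8)/(3/2) = 15/4
T = 2·3 + 15/4 = 39/4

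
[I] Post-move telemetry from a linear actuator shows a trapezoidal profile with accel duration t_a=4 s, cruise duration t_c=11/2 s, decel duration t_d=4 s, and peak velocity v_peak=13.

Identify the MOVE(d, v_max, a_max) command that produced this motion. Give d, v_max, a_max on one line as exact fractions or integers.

d=247/2 v_max=13 a_max=13/4

a_max = 13/4
d_a = ½·13·4 = 26; d_c = 13·11/2 = 143/2
d = 2·26 + 143/2 = 247/2
t_c = 11/2 > 0 ⇒ limit active, v_max = 13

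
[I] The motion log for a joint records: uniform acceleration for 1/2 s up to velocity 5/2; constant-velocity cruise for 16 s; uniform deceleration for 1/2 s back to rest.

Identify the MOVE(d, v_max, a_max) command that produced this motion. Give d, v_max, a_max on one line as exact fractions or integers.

a_max = (5/2)/(1/2) = 5
d_a = ½·5/2·1/2 = 5/8; d_c = 5/2·16 = 40
d = 2·5/8 + 40 = 165/4
t_c = 16 > 0 → v_max = v_peak = 5/2

d=165/4 v_max=5/2 a_max=5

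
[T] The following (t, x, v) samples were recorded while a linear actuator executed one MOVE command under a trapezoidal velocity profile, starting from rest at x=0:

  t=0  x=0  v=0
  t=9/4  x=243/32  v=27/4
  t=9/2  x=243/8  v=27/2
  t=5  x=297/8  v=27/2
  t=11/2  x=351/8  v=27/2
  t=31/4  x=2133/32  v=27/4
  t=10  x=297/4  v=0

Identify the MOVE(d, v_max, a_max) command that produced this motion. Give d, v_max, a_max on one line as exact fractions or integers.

final state: t=10, x=297/4, v=0 → d = 297/4
a_max = (27/4−0)/(9/4−0) = 3
max v = 27/2 over t∈[9/2,11/2] → v_max = 27/2
check: 27/2·(9/2+1) = 297/4 ✓

d=297/4 v_max=27/2 a_max=3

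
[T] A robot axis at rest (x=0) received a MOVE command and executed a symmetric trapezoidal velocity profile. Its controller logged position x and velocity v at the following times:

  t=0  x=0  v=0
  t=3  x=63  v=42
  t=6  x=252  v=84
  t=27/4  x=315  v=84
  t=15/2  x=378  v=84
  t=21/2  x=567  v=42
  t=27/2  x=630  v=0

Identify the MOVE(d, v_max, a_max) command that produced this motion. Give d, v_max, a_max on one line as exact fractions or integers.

final state: t=27/2, x=630, v=0 → d = 630
a_max = (42−0)/(3−0) = 14
max v = 84 over t∈[6,15/2] → v_max = 84
check: 84·(6+3/2) = 630 ✓

d=630 v_max=84 a_max=14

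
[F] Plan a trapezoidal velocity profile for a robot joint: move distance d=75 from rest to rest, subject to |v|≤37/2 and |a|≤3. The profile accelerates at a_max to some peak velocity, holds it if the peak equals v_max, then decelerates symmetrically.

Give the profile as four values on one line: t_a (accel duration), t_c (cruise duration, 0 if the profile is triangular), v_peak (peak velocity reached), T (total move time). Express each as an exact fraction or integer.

t_a=5 t_c=0 v_peak=15 T=10

v_max²/a_max = (37/2)²/3 = 1369/12
75 < 1369/12 → triangular
v_peak = √(75·3) = √225 = 15
t_a = 15/3 = 5; t_c = 0
T = 2·5 = 10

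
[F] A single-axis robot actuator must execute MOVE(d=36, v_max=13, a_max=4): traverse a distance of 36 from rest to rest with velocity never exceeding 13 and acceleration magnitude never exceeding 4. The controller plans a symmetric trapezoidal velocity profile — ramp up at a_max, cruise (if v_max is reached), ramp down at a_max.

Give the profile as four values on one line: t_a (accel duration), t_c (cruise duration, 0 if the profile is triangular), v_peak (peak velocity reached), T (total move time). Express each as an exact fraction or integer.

t_a=3 t_c=0 v_peak=12 T=6

v_max²/a_max = 13²/4 = 169/4
36 < 169/4 ⇒ no cruise
v_peak = √(36·4) = √144 = 12
t_a = 12/4 = 3; t_c = 0
T = 2·3 = 6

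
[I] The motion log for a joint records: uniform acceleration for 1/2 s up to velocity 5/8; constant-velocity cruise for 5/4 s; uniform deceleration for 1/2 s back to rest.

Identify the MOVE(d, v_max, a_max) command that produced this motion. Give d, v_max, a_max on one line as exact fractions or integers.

a_max = (5/8)/(1/2) = 5/4
d_a = ½·5/8·1/2 = 5/32; d_c = 5/8·5/4 = 25/32
d = 2·5/32 + 25/32 = 35/32
t_c = 5/4 > 0 so v_max = 5/8

d=35/32 v_max=5/8 a_max=5/4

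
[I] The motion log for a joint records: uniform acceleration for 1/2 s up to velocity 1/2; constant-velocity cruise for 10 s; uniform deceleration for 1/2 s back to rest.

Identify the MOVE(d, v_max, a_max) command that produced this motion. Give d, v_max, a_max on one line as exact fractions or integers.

d=21/4 v_max=1/2 a_max=1

a_max = (1/2)/(1/2) = 1
d_a = ½·1/2·1/2 = 1/8; d_c = 1/2·10 = 5
d = 2·1/8 + 5 = 21/4
t_c = 10 > 0 so v_max = 1/2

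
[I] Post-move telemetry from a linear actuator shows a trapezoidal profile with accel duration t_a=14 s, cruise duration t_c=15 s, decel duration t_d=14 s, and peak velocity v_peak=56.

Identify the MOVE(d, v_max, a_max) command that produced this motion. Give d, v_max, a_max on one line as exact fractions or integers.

a_max = 56/14 = 4
d_a = ½·56·14 = 392; d_c = 56·15 = 840
d = 2·392 + 840 = 1624
t_c = 15 > 0 ⇒ limit active, v_max = 56

d=1624 v_max=56 a_max=4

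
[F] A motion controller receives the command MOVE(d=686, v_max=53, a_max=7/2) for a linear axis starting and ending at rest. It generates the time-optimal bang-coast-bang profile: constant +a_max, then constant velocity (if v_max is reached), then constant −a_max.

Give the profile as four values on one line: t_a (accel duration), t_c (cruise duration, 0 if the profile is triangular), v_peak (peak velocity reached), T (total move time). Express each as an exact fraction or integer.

(v_max)²/a_max = 53²/(7/2) = 5618/7
686 < 5618/7 so t_c = 0
v_peak = √(686·7/2) = √2401 = 49
t_a = 49/(7/2) = 14; t_c = 0
T = 2·14 = 28

t_a=14 t_c=0 v_peak=49 T=28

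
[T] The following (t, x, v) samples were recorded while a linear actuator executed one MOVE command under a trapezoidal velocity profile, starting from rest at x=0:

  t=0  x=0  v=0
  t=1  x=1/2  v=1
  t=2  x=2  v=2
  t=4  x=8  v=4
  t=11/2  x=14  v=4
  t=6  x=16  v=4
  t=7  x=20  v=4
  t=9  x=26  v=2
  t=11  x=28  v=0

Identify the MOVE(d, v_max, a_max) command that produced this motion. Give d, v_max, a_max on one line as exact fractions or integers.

final state: t=11, x=28, v=0 → d = 28
a_max = (1−0)/(1−0) = 1
max v = 4 over t∈[4,7] → v_max = 4
check: 4·(4+3) = 28 ✓

d=28 v_max=4 a_max=1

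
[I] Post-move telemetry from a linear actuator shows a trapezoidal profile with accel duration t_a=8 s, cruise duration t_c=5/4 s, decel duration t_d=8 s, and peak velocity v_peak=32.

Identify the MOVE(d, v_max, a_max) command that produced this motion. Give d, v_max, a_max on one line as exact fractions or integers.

d=296 v_max=32 a_max=4

a_max = 32/8 = 4
d_a = ½·32·8 = 128; d_c = 32·5/4 = 40
d = 2·128 + 40 = 296
t_c = 5/4 > 0 so v_max = 32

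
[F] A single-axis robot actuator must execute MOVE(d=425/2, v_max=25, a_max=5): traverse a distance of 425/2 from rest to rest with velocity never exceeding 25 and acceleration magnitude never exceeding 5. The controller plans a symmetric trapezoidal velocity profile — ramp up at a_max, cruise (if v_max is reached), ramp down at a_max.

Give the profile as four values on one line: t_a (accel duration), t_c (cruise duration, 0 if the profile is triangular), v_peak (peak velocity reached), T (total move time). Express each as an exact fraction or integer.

(v_max)²/a_max = 25²/5 = 125
425/2 ≥ 125 → trapezoidal
t_a = 25/5 = 5; v_peak = 25
d_cruise = 425/2 − 125 = 175/2; t_c = (175/2)/25 = 7/2
T = 2·5 + 7/2 = 27/2

t_a=5 t_c=7/2 v_peak=25 T=27/2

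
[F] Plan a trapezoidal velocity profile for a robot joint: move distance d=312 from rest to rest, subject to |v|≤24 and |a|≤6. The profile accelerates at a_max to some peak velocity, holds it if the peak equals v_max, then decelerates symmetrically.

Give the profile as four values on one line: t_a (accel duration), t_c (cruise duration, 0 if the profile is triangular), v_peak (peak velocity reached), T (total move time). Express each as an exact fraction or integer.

v_max²/a_max = 24²/6 = 96
312 ≥ 96 so v_max reached
t_a = 24/6 = 4; v_peak = 24
d_cruise = 312 − 96 = 216; t_c = 216/24 = 9
T = 2·4 + 9 = 17

t_a=4 t_c=9 v_peak=24 T=17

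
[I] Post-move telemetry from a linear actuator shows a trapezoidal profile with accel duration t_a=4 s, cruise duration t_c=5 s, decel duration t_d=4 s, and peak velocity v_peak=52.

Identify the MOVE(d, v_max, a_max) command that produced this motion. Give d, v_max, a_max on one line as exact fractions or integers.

d=468 v_max=52 a_max=13

a_max = 52/4 = 13
d_a = ½·52·4 = 104; d_c = 52·5 = 260
d = 2·104 + 260 = 468
t_c = 5 > 0 ⇒ limit active, v_max = 52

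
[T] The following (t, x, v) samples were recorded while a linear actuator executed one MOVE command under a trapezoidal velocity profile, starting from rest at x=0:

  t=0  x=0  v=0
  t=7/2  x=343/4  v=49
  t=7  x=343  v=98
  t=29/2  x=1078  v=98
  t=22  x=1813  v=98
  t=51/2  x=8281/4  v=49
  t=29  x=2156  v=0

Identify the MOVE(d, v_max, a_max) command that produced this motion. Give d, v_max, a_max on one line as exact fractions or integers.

d=2156 v_max=98 a_max=14

final state: t=29, x=2156, v=0 → d = 2156
a_max = (49−0)/(7/2−0) = 14
max v = 98 over t∈[7,22] → v_max = 98
check: 98·(7+15) = 2156 ✓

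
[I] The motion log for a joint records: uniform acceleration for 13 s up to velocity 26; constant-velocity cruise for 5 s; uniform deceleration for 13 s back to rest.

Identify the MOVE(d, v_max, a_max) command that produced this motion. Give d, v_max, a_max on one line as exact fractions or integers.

d=468 v_max=26 a_max=2

a_max = 26/13 = 2
d_a = ½·26·13 = 169; d_c = 26·5 = 130
d = 2·169 + 130 = 468
t_c = 5 > 0 ⇒ limit active, v_max = 26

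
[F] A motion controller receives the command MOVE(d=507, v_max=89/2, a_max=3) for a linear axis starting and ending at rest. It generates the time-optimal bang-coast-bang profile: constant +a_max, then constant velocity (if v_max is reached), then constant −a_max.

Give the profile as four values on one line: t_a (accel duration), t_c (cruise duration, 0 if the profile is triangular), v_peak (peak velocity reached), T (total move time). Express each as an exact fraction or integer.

vₘ²/aₘ = (89/2)²/3 = 7921/12
507 < 7921/12 so t_c = 0
v_peak = √(507·3) = √1521 = 39
t_a = 39/3 = 13; t_c = 0
T = 2·13 = 26

t_a=13 t_c=0 v_peak=39 T=26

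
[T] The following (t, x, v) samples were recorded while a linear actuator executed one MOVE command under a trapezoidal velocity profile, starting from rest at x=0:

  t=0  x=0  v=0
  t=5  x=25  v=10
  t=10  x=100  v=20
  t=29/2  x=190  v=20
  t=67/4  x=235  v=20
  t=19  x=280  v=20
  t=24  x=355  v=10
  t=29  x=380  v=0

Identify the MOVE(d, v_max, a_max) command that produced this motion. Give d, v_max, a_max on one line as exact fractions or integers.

final state: t=29, x=380, v=0 → d = 380
a_max = (10−0)/(5−0) = 2
max v = 20 over t∈[10,19] → v_max = 20
check: 20·(10+9) = 380 ✓

d=380 v_max=20 a_max=2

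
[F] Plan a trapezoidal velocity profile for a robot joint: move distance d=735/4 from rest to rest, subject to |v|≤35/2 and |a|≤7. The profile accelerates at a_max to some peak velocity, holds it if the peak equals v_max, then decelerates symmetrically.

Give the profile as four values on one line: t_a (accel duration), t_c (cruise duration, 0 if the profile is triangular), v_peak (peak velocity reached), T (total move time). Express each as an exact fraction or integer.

v_max²/a_max = (35/2)²/7 = 175/4
735/4 ≥ 175/4 → trapezoidal
t_a = (35/2)/7 = 5/2; v_peak = 35/2
d_cruise = 735/4 − 175/4 = 140; t_c = 140/(35/2) = 8
T = 2·5/2 + 8 = 13

t_a=5/2 t_c=8 v_peak=35/2 T=13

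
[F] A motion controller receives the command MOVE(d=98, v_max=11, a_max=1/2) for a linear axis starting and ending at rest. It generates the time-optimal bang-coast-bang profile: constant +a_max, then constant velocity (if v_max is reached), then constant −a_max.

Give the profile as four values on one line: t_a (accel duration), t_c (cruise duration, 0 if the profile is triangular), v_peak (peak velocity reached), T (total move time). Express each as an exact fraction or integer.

vₘ²/aₘ = 11²/(1/2) = 242
98 < 242 so t_c = 0
v_peak = √(98·1/2) = √49 = 7
t_a = 7/(1/2) = 14; t_c = 0
T = 2·14 = 28

t_a=14 t_c=0 v_peak=7 T=28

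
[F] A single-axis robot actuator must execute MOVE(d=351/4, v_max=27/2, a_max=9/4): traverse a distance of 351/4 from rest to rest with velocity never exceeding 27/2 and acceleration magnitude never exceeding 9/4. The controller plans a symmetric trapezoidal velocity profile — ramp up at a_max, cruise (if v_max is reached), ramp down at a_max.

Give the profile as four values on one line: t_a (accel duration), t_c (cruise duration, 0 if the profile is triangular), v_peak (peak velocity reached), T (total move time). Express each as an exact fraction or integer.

v_max²/a_max = (27/2)²/(9/4) = 81
351/4 ≥ 81 so v_max reached
t_a = (27/2)/(9/4) = 6; v_peak = 27/2
d_cruise = 351/4 − 81 = 27/4; t_c = (27/4)/(27/2) = 1/2
T = 2·6 + 1/2 = 25/2

t_a=6 t_c=1/2 v_peak=27/2 T=25/2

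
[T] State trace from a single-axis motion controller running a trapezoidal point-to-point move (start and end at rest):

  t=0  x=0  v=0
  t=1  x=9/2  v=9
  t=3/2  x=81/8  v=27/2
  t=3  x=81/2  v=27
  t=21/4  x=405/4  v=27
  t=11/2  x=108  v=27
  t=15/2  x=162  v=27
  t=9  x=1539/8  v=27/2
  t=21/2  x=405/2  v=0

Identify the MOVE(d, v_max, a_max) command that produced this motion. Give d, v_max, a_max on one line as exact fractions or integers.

final state: t=21/2, x=405/2, v=0 → d = 405/2
a_max = (9−0)/(1−0) = 9
max v = 27 over t∈[3,15/2] → v_max = 27
check: 27·(3+9/2) = 405/2 ✓

d=405/2 v_max=27 a_max=9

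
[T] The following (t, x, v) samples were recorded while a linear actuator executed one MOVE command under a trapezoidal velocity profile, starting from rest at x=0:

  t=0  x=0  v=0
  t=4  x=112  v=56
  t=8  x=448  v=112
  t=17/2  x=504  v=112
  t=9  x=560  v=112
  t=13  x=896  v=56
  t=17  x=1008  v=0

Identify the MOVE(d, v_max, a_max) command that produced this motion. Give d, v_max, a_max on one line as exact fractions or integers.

d=1008 v_max=112 a_max=14

final state: t=17, x=1008, v=0 → d = 1008
a_max = (56−0)/(4−0) = 14
max v = 112 over t∈[8,9] → v_max = 112
check: 112·(8+1) = 1008 ✓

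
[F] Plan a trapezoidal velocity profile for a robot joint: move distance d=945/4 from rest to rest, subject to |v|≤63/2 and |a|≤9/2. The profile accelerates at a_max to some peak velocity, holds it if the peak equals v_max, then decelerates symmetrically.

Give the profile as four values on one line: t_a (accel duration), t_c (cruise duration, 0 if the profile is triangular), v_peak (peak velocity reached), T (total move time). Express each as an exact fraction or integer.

t_a=7 t_c=1/2 v_peak=63/2 T=29/2

vₘ²/aₘ = (63/2)²/(9/2) = 441/2
945/4 ≥ 441/2 so v_max reached
t_a = (63/2)/(9/2) = 7; v_peak = 63/2
d_cruise = 945/4 − 441/2 = 63/4; t_c = (63/4)/(63/2) = 1/2
T = 2·7 + 1/2 = 29/2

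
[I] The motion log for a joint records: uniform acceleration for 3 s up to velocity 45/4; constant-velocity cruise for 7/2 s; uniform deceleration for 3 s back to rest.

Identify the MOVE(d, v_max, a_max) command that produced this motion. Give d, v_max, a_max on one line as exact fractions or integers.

a_max = (45/4)/3 = 15/4
d_a = ½·45/4·3 = 135/8; d_c = 45/4·7/2 = 315/8
d = 2·135/8 + 315/8 = 585/8
t_c = 7/2 > 0 → v_max = v_peak = 45/4

d=585/8 v_max=45/4 a_max=15/4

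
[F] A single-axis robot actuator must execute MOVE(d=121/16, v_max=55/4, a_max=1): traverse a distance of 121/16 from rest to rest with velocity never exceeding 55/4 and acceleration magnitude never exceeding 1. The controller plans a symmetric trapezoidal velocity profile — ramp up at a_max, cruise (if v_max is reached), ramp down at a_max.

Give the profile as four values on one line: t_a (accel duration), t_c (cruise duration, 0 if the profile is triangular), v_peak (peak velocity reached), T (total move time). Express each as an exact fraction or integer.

t_a=11/4 t_c=0 v_peak=11/4 T=11/2

(v_max)²/a_max = (55/4)²/1 = 3025/16
121/16 < 3025/16 ⇒ no cruise
v_peak = √(121/16·1) = √(121/16) = 11/4
t_a = (11/4)/1 = 11/4; t_c = 0
T = 2·11/4 = 11/2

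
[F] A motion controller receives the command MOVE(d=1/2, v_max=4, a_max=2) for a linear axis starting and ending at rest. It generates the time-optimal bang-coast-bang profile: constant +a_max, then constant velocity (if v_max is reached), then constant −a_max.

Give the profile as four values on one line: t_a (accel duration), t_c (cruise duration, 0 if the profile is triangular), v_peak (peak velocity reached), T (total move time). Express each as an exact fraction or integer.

(v_max)²/a_max = 4²/2 = 8
1/2 < 8 ⇒ no cruise
v_peak = √(1/2·2) = √1 = 1
t_a = 1/2; t_c = 0
T = 2·1/2 = 1

t_a=1/2 t_c=0 v_peak=1 T=1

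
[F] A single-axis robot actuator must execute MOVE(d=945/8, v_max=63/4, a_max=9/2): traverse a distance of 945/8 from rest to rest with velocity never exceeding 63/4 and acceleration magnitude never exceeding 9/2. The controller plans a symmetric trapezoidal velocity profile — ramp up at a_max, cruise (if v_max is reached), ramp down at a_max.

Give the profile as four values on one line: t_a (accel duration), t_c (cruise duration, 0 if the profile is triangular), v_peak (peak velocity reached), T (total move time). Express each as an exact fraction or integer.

t_a=7/2 t_c=4 v_peak=63/4 T=11

(v_max)²/a_max = (63/4)²/(9/2) = 441/8
945/8 ≥ 441/8 ⇒ cruise phase
t_a = (63/4)/(9/2) = 7/2; v_peak = 63/4
d_cruise = 945/8 − 441/8 = 63; t_c = 63/(63/4) = 4
T = 2·7/2 + 4 = 11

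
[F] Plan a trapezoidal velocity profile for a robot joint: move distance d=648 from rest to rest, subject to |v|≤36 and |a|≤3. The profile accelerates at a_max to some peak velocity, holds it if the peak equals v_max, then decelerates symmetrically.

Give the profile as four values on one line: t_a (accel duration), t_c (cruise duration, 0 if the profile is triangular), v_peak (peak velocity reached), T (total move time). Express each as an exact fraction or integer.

t_a=12 t_c=6 v_peak=36 T=30

(v_max)²/a_max = 36²/3 = 432
648 ≥ 432 ⇒ cruise phase
t_a = 36/3 = 12; v_peak = 36
d_cruise = 648 − 432 = 216; t_c = 216/36 = 6
T = 2·12 + 6 = 30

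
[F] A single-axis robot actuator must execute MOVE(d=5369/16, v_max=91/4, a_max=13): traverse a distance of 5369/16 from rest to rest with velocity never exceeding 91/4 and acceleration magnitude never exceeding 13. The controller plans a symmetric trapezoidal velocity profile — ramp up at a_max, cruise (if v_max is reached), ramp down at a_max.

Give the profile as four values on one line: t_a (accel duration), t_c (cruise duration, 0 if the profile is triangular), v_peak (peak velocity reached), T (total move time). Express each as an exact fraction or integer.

t_a=7/4 t_c=13 v_peak=91/4 T=33/2

(v_max)²/a_max = (91/4)²/13 = 637/16
5369/16 ≥ 637/16 → trapezoidal
t_a = (91/4)/13 = 7/4; v_peak = 91/4
d_cruise = 5369/16 − 637/16 = 1183/4; t_c = (1183/4)/(91/4) = 13
T = 2·7/4 + 13 = 33/2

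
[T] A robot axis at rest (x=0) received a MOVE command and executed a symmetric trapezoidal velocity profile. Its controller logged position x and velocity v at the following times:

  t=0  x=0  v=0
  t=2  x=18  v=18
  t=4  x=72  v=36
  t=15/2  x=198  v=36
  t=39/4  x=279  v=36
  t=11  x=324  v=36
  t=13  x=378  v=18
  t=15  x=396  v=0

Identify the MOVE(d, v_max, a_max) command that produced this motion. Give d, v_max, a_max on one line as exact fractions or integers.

d=396 v_max=36 a_max=9

final state: t=15, x=396, v=0 → d = 396
a_max = (18−0)/(2−0) = 9
max v = 36 over t∈[4,11] → v_max = 36
check: 36·(4+7) = 396 ✓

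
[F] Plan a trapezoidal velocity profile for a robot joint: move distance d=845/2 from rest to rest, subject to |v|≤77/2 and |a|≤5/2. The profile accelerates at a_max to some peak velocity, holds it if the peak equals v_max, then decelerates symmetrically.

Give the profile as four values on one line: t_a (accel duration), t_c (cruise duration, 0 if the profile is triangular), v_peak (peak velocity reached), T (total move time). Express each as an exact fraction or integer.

vₘ²/aₘ = (77/2)²/(5/2) = 5929/10
845/2 < 5929/10 ⇒ no cruise
v_peak = √(845/2·5/2) = √(4225/4) = 65/2
t_a = (65/2)/(5/2) = 13; t_c = 0
T = 2·13 = 26

t_a=13 t_c=0 v_peak=65/2 T=26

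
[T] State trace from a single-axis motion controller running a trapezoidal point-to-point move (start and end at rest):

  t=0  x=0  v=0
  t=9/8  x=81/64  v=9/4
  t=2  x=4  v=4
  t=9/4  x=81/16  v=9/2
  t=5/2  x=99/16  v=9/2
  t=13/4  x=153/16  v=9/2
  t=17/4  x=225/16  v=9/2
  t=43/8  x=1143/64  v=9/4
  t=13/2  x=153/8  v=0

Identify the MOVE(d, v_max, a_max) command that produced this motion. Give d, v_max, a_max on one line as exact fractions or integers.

final state: t=13/2, x=153/8, v=0 → d = 153/8
a_max = (9/4−0)/(9/8−0) = 2
max v = 9/2 over t∈[9/4,17/4] → v_max = 9/2
check: 9/2·(9/4+2) = 153/8 ✓

d=153/8 v_max=9/2 a_max=2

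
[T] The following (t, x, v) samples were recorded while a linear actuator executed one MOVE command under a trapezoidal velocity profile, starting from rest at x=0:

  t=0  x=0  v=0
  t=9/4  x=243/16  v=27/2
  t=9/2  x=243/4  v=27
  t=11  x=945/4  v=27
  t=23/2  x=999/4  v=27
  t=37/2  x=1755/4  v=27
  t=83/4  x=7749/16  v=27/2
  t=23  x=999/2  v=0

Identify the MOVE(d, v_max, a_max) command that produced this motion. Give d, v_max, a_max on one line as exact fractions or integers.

final state: t=23, x=999/2, v=0 → d = 999/2
a_max = (27/2−0)/(9/4−0) = 6
max v = 27 over t∈[9/2,37/2] → v_max = 27
check: 27·(9/2+14) = 999/2 ✓

d=999/2 v_max=27 a_max=6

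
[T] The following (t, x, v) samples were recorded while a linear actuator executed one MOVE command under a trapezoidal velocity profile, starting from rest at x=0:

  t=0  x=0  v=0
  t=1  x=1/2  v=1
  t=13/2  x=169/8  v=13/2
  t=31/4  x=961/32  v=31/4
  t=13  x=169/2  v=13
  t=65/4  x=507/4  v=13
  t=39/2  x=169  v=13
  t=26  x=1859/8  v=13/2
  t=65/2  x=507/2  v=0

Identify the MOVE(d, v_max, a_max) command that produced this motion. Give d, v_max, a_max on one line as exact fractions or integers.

d=507/2 v_max=13 a_max=1

final state: t=65/2, x=507/2, v=0 → d = 507/2
a_max = (1−0)/(1−0) = 1
max v = 13 over t∈[13,39/2] → v_max = 13
check: 13·(13+13/2) = 507/2 ✓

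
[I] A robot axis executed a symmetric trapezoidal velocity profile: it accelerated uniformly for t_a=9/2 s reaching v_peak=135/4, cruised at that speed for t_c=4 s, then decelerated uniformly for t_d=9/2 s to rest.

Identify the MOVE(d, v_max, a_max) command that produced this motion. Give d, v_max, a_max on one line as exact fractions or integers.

a_max = (135/4)/(9/2) = 15/2
d_a = ½·135/4·9/2 = 1215/16; d_c = 135/4·4 = 135
d = 2·1215/16 + 135 = 2295/8
t_c = 4 > 0 ⇒ limit active, v_max = 135/4

d=2295/8 v_max=135/4 a_max=15/2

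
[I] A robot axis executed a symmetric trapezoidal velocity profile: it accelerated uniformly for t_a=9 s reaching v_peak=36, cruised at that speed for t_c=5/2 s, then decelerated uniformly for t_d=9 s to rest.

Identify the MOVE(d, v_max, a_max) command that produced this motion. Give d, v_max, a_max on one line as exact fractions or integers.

d=414 v_max=36 a_max=4

a_max = 36/9 = 4
d_a = ½·36·9 = 162; d_c = 36·5/2 = 90
d = 2·162 + 90 = 414
t_c = 5/2 > 0 so v_max = 36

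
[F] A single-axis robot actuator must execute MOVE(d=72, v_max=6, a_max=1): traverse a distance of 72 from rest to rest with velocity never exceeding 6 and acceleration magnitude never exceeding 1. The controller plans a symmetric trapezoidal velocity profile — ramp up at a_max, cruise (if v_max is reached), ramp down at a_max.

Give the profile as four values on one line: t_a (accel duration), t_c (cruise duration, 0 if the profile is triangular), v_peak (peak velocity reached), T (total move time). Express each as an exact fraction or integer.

(v_max)²/a_max = 6²/1 = 36
72 ≥ 36 so v_max reached
t_a = 6/1 = 6; v_peak = 6
d_cruise = 72 − 36 = 36; t_c = 36/6 = 6
T = 2·6 + 6 = 18

t_a=6 t_c=6 v_peak=6 T=18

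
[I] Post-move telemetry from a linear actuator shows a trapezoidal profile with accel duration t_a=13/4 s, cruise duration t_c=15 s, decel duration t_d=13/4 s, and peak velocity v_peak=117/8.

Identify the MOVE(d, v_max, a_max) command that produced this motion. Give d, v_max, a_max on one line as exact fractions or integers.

a_max = (117/8)/(13/4) = 9/2
d_a = ½·117/8·13/4 = 1521/64; d_c = 117/8·15 = 1755/8
d = 2·1521/64 + 1755/8 = 8541/32
t_c = 15 > 0 so v_max = 117/8

d=8541/32 v_max=117/8 a_max=9/2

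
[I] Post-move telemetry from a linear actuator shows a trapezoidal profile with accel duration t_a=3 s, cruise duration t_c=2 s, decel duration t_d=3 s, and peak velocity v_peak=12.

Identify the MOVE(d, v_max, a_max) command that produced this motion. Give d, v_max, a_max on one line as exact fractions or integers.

d=60 v_max=12 a_max=4

a_max = 12/3 = 4
d_a = ½·12·3 = 18; d_c = 12·2 = 24
d = 2·18 + 24 = 60
t_c = 2 > 0 → v_max = v_peak = 12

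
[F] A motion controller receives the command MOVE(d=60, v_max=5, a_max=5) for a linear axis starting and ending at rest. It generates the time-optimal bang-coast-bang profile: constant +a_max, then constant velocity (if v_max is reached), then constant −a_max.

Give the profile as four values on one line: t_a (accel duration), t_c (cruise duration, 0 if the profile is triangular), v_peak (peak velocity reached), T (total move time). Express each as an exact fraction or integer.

t_a=1 t_c=11 v_peak=5 T=13

v_max²/a_max = 5²/5 = 5
60 ≥ 5 ⇒ cruise phase
t_a = 5/5 = 1; v_peak = 5
d_cruise = 60 − 5 = 55; t_c = 55/5 = 11
T = 2·1 + 11 = 13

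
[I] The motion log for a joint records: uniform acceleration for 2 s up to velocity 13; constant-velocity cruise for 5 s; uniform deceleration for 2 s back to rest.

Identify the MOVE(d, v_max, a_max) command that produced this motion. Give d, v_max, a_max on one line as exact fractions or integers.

a_max = 13/2
d_a = ½·13·2 = 13; d_c = 13·5 = 65
d = 2·13 + 65 = 91
t_c = 5 > 0 ⇒ limit active, v_max = 13

d=91 v_max=13 a_max=13/2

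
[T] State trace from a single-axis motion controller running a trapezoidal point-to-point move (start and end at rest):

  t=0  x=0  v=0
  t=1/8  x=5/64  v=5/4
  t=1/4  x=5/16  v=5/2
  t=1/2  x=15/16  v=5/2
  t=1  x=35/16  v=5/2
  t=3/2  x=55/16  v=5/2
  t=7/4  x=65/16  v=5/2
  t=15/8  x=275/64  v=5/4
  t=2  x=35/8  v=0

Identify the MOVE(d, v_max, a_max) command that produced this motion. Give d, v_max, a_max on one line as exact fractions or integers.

final state: t=2, x=35/8, v=0 → d = 35/8
a_max = (5/4−0)/(1/8−0) = 10
max v = 5/2 over t∈[1/4,7/4] → v_max = 5/2
check: 5/2·(1/4+3/2) = 35/8 ✓

d=35/8 v_max=5/2 a_max=10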